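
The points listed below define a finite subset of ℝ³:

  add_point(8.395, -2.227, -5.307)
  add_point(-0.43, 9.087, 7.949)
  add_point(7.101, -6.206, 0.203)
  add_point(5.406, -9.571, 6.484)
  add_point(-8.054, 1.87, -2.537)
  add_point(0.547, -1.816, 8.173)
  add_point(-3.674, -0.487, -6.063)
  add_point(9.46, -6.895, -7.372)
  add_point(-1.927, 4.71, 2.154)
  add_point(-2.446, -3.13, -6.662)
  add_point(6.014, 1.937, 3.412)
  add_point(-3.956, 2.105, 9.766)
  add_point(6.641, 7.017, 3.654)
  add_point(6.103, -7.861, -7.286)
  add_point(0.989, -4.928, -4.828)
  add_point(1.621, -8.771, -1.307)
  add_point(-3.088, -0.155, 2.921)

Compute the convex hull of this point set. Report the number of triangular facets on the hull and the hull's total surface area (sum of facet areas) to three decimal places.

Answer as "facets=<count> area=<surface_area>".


Extreme-point indices: [0, 1, 3, 4, 5, 6, 7, 9, 11, 12, 13, 15] — 12 of 17 on the boundary.

Triangle areas on the boundary:
  f1: (p11, p1, p4) → 51.9796
  f2: (p12, p1, p4) → 63.1983
  f3: (p12, p3, p7) → 115.6769
  f4: (p12, p3, p1) → 71.6333
  f5: (p15, p11, p4) → 89.8802
  f6: (p15, p11, p3) → 65.9422
  f7: (p5, p3, p1) → 24.8740
  f8: (p5, p11, p1) → 24.4360
  f9: (p5, p11, p3) → 8.4362
  f10: (p6, p12, p4) → 48.7656
  f11: (p13, p3, p7) → 24.1351
  f12: (p13, p15, p3) → 29.0117
  f13: (p0, p12, p7) → 11.7789
  f14: (p0, p6, p7) → 30.3367
  f15: (p0, p6, p12) → 77.8945
  f16: (p9, p13, p15) → 31.6514
  f17: (p9, p15, p4) → 34.7240
  f18: (p9, p6, p4) → 5.9333
  f19: (p9, p6, p7) → 13.7835
  f20: (p9, p13, p7) → 12.0998
Σ area = 836.171

Euler characteristic 12−30+20 = 2 ✓

facets=20 area=836.171


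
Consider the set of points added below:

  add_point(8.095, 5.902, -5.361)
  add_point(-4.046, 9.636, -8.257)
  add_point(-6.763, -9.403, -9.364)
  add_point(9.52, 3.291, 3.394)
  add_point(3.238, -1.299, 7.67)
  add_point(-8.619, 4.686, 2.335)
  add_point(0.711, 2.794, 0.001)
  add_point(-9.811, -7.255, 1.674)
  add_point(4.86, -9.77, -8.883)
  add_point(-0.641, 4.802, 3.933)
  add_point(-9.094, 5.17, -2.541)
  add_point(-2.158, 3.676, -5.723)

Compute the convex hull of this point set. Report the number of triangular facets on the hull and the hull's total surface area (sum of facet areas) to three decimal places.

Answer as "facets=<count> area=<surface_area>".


Points on the hull: [0, 1, 2, 3, 4, 5, 7, 8, 9, 10] (10 of 12).

Triangle areas on the boundary:
  f1: (p2, p8, p7) → 66.0159
  f2: (p2, p8, p1) → 111.3966
  f3: (p0, p1, p3) → 54.2347
  f4: (p0, p8, p3) → 75.7044
  f5: (p0, p8, p1) → 106.6401
  f6: (p4, p5, p7) → 81.6968
  f7: (p4, p8, p7) → 130.0811
  f8: (p4, p8, p3) → 80.1362
  f9: (p9, p1, p3) → 67.4085
  f10: (p9, p5, p1) → 50.0765
  f11: (p9, p4, p3) → 34.7690
  f12: (p9, p4, p5) → 27.7241
  f13: (p10, p2, p7) → 75.7501
  f14: (p10, p5, p7) → 29.5665
  f15: (p10, p2, p1) → 71.4870
  f16: (p10, p5, p1) → 16.8009
Σ area = 1079.489

Euler characteristic 10−24+16 = 2 ✓

facets=16 area=1079.489


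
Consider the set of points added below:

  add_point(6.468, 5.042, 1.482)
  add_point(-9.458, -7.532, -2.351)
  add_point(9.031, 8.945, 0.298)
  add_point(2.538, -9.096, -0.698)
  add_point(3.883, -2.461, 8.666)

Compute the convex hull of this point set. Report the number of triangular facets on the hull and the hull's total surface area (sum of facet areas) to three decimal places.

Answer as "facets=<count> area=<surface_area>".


Extreme-point indices: [1, 2, 3, 4] — 4 of 5 on the boundary.

Triangle areas on the boundary:
  f1: (p3, p2, p1) → 114.3704
  f2: (p4, p2, p1) → 134.6198
  f3: (p4, p3, p1) → 69.7389
  f4: (p4, p3, p2) → 86.9480
Σ area = 405.677

Euler: V−E+F = 4−6+4 = 2.

facets=4 area=405.677


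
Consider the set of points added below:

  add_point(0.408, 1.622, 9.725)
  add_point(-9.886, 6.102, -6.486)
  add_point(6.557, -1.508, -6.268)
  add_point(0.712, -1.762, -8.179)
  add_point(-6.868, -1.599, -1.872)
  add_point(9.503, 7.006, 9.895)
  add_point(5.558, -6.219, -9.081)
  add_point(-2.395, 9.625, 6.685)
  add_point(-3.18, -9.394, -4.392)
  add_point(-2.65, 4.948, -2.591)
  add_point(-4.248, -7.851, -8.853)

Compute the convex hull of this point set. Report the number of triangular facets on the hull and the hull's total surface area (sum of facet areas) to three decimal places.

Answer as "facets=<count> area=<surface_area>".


facets=16 area=929.038

Hull vertices (10/11): indices [0, 1, 2, 3, 4, 5, 6, 7, 8, 10].

Per-facet area ½‖(b−a)×(c−a)‖:
  f1: (p6, p8, p5) → 121.9981
  f2: (p0, p8, p5) → 84.2094
  f3: (p2, p5, p1) → 167.5257
  f4: (p2, p6, p5) → 26.5276
  f5: (p10, p6, p8) → 23.8101
  f6: (p7, p5, p1) → 76.6223
  f7: (p7, p0, p5) → 46.8382
  f8: (p4, p0, p8) → 61.6633
  f9: (p4, p10, p1) → 44.5115
  f10: (p4, p10, p8) → 21.6111
  f11: (p4, p7, p1) → 68.0888
  f12: (p4, p7, p0) → 61.5607
  f13: (p3, p2, p1) → 29.5361
  f14: (p3, p2, p6) → 16.0016
  f15: (p3, p10, p1) → 52.4081
  f16: (p3, p10, p6) → 26.1252
Σ area = 929.038

Euler: V−E+F = 10−24+16 = 2.


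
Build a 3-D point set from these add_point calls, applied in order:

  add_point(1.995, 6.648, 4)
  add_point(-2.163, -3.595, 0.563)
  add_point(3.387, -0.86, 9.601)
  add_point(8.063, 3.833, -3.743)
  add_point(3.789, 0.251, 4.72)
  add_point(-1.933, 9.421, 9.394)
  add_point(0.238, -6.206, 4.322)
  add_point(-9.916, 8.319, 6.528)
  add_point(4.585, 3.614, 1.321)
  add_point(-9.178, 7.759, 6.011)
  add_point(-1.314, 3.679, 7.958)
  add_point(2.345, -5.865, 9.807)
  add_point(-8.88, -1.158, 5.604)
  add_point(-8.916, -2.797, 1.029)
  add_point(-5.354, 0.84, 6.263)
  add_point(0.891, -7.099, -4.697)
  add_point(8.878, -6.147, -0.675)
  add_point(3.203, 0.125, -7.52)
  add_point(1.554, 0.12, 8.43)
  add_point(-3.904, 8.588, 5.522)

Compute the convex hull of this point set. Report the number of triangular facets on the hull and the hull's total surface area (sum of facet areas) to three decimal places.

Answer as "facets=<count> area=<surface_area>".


facets=20 area=875.252

12 of the 20 inputs are extreme points: [2, 3, 5, 6, 7, 11, 12, 13, 15, 16, 17, 19].

Per-facet area ½‖(b−a)×(c−a)‖:
  f1: (p11, p5, p7) → 67.2744
  f2: (p12, p11, p7) → 55.8383
  f3: (p12, p13, p7) → 21.0818
  f4: (p12, p13, p11) → 30.7180
  f5: (p6, p13, p11) → 24.3489
  f6: (p19, p5, p7) → 12.8619
  f7: (p19, p3, p7) → 27.2533
  f8: (p19, p3, p5) → 34.1367
  f9: (p17, p13, p7) → 93.0882
  f10: (p17, p3, p7) → 74.4244
  f11: (p17, p3, p16) → 36.0650
  f12: (p2, p11, p5) → 18.6890
  f13: (p2, p3, p5) → 85.2471
  f14: (p2, p11, p16) → 31.3789
  f15: (p2, p3, p16) → 65.7514
  f16: (p15, p17, p16) → 35.7130
  f17: (p15, p17, p13) → 48.9880
  f18: (p15, p6, p13) → 45.6782
  f19: (p15, p11, p16) → 55.3376
  f20: (p15, p6, p11) → 11.3778
Σ area = 875.252

Euler: V−E+F = 12−30+20 = 2.


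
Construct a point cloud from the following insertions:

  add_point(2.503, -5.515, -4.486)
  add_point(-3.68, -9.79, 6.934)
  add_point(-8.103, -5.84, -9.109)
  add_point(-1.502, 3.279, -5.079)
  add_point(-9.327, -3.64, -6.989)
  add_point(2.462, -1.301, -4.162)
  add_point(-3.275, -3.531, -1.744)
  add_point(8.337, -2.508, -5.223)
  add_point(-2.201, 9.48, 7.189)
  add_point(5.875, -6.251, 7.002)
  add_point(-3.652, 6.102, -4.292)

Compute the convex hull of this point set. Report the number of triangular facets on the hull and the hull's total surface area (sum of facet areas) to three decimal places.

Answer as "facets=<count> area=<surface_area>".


facets=14 area=840.073

Points on the hull: [0, 1, 2, 3, 4, 7, 8, 9, 10] (9 of 11).

Area of each hull facet:
  f1: (p1, p8, p4) → 147.5612
  f2: (p9, p8, p7) → 113.6501
  f3: (p9, p1, p8) → 89.4532
  f4: (p10, p8, p4) → 59.8557
  f5: (p10, p8, p7) → 88.4420
  f6: (p2, p1, p4) → 26.3282
  f7: (p2, p10, p4) → 16.1829
  f8: (p0, p2, p7) → 24.0306
  f9: (p0, p2, p1) → 78.8037
  f10: (p0, p9, p7) → 39.3560
  f11: (p0, p9, p1) → 59.1933
  f12: (p3, p10, p7) → 8.7690
  f13: (p3, p2, p7) → 68.0016
  f14: (p3, p2, p10) → 20.4454
Σ area = 840.073

Check V−E+F: 9 − 21 + 14 = 2.


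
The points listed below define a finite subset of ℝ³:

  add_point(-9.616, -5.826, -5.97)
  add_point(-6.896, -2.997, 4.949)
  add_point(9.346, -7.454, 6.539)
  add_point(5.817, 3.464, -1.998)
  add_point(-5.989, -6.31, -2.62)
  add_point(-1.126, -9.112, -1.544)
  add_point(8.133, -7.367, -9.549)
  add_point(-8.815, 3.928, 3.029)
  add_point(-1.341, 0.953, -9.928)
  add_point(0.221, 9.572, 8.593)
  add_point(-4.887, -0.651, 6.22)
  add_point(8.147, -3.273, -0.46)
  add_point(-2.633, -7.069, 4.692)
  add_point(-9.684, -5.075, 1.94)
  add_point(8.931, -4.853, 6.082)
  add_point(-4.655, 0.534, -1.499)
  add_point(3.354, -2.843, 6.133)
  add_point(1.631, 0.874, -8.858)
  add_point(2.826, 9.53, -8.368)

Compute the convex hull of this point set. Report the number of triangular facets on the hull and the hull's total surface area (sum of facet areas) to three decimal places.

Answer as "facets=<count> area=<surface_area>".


facets=26 area=1190.145

15 of the 19 inputs are extreme points: [0, 1, 2, 3, 5, 6, 7, 8, 9, 10, 11, 12, 13, 14, 18].

Area of each hull facet:
  f1: (p10, p9, p2) → 92.0615
  f2: (p7, p10, p9) → 38.6584
  f3: (p0, p6, p8) → 71.2060
  f4: (p0, p7, p13) → 35.3746
  f5: (p3, p11, p6) → 35.7091
  f6: (p12, p10, p2) → 40.1174
  f7: (p18, p7, p9) → 96.8090
  f8: (p18, p3, p9) → 62.0863
  f9: (p18, p0, p8) → 34.1772
  f10: (p18, p0, p7) → 112.8845
  f11: (p18, p6, p8) → 58.9002
  f12: (p18, p3, p6) → 61.0518
  f13: (p14, p3, p11) → 21.9874
  f14: (p14, p6, p2) → 21.1830
  f15: (p14, p11, p6) → 20.9327
  f16: (p14, p9, p2) → 10.9005
  f17: (p14, p3, p9) → 80.2516
  f18: (p1, p12, p13) → 13.5024
  f19: (p1, p12, p10) → 9.8323
  f20: (p1, p7, p13) → 17.0235
  f21: (p1, p7, p10) → 11.3814
  f22: (p5, p0, p6) → 59.7086
  f23: (p5, p6, p2) → 80.5200
  f24: (p5, p12, p2) → 40.6597
  f25: (p5, p0, p13) → 36.9043
  f26: (p5, p12, p13) → 26.3215
Σ area = 1190.145

Euler characteristic 15−39+26 = 2 ✓


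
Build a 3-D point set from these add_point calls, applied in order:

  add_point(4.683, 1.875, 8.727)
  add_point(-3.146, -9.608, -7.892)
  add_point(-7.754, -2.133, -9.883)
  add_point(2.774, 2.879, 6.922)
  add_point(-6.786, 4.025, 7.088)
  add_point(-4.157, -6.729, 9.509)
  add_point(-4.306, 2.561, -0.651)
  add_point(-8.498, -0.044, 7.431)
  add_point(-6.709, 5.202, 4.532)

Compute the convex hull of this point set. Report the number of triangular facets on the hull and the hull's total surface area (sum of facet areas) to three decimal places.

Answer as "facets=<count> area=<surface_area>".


Points on the hull: [0, 1, 2, 3, 4, 5, 6, 7, 8] (9 of 9).

Facet areas (half cross-product norm):
  f1: (p2, p1, p7) → 78.2055
  f2: (p2, p1, p0) → 97.1768
  f3: (p5, p1, p7) → 72.4914
  f4: (p5, p1, p0) → 109.1792
  f5: (p8, p2, p7) → 50.6843
  f6: (p4, p8, p7) → 5.5169
  f7: (p4, p8, p0) → 16.3264
  f8: (p4, p5, p7) → 15.0892
  f9: (p4, p5, p0) → 60.3207
  f10: (p6, p8, p2) → 22.4724
  f11: (p3, p2, p0) → 17.6660
  f12: (p3, p6, p2) → 30.1536
  f13: (p3, p8, p0) → 6.8319
  f14: (p3, p6, p8) → 30.5323
Σ area = 612.647

Euler: V−E+F = 9−21+14 = 2.

facets=14 area=612.647


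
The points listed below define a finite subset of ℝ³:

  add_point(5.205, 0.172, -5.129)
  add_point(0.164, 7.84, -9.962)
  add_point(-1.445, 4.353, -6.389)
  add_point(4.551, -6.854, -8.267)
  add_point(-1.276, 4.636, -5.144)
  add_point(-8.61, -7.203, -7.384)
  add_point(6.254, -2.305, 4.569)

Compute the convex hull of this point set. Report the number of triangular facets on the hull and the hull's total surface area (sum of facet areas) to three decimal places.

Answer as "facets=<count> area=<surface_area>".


Points on the hull: [0, 1, 3, 4, 5, 6] (6 of 7).

Triangle areas on the boundary:
  f1: (p0, p1, p6) → 38.1858
  f2: (p3, p6, p5) → 90.3257
  f3: (p3, p0, p6) → 38.2512
  f4: (p3, p1, p5) → 98.5294
  f5: (p3, p0, p1) → 35.9209
  f6: (p4, p6, p5) → 99.5131
  f7: (p4, p1, p5) → 37.5912
  f8: (p4, p1, p6) → 30.3988
Σ area = 468.716

Euler: V−E+F = 6−12+8 = 2.

facets=8 area=468.716


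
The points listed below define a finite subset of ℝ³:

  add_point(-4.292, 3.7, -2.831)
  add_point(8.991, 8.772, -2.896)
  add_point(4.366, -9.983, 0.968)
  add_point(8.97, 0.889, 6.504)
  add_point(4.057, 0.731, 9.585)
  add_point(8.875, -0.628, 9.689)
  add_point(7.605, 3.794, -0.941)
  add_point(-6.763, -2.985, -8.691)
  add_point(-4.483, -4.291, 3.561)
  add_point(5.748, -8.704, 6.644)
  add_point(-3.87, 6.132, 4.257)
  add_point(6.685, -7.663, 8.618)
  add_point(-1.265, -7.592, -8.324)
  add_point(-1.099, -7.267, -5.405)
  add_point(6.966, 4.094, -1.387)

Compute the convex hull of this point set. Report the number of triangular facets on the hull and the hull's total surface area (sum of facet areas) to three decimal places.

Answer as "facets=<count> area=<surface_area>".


Hull vertices (12/15): indices [0, 1, 2, 3, 4, 5, 7, 8, 9, 10, 11, 12].

Triangle areas on the boundary:
  f1: (p12, p1, p7) → 71.5382
  f2: (p12, p2, p1) → 106.1103
  f3: (p3, p2, p1) → 78.1859
  f4: (p3, p5, p1) → 5.4513
  f5: (p0, p1, p7) → 56.5894
  f6: (p0, p10, p7) → 18.2629
  f7: (p0, p10, p1) → 52.6380
  f8: (p4, p5, p1) → 38.7410
  f9: (p4, p10, p1) → 78.1908
  f10: (p8, p10, p7) → 65.5352
  f11: (p8, p12, p7) → 43.4993
  f12: (p8, p12, p2) → 56.9772
  f13: (p8, p4, p10) → 52.2143
  f14: (p11, p3, p2) → 37.6100
  f15: (p11, p3, p5) → 12.5959
  f16: (p11, p4, p5) → 18.6318
  f17: (p11, p8, p4) → 49.6857
  f18: (p9, p8, p2) → 32.0316
  f19: (p9, p11, p2) → 2.1342
  f20: (p9, p11, p8) → 12.8477
Σ area = 889.471

Euler characteristic 12−30+20 = 2 ✓

facets=20 area=889.471


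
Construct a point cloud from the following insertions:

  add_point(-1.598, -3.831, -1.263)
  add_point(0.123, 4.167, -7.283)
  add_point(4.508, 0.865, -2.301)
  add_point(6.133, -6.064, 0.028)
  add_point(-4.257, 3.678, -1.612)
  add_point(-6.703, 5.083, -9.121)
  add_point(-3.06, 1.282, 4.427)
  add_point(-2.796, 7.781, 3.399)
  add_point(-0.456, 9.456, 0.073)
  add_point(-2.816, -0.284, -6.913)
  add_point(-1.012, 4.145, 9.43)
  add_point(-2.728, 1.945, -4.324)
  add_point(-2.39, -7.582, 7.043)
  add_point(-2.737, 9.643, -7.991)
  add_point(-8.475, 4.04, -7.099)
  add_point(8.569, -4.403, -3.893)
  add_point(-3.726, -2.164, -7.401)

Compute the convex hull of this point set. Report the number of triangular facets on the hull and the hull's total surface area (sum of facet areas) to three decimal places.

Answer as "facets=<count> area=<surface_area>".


facets=18 area=752.663

Points on the hull: [1, 3, 5, 7, 8, 10, 12, 13, 14, 15, 16] (11 of 17).

Facet areas (half cross-product norm):
  f1: (p10, p12, p14) → 106.2238
  f2: (p16, p12, p14) → 57.8596
  f3: (p3, p10, p15) → 33.4374
  f4: (p3, p10, p12) → 66.8086
  f5: (p3, p16, p15) → 31.2223
  f6: (p3, p16, p12) → 70.9452
  f7: (p8, p10, p15) → 90.2530
  f8: (p8, p13, p15) → 71.1461
  f9: (p1, p13, p15) → 12.6747
  f10: (p1, p16, p15) → 45.0699
  f11: (p7, p10, p14) → 34.1903
  f12: (p7, p8, p10) → 11.5972
  f13: (p7, p13, p14) → 45.3741
  f14: (p7, p8, p13) → 14.8669
  f15: (p5, p1, p13) → 18.0074
  f16: (p5, p1, p16) → 24.3000
  f17: (p5, p13, p14) → 7.4854
  f18: (p5, p16, p14) → 11.2013
Σ area = 752.663

Check V−E+F: 11 − 27 + 18 = 2.


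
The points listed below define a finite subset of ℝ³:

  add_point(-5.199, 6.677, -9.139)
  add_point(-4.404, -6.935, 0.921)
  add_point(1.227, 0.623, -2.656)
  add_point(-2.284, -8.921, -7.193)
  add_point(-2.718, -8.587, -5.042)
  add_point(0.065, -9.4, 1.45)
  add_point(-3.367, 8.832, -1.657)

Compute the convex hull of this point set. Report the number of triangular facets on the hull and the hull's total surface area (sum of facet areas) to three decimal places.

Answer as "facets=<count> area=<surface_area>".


facets=10 area=369.596

Points on the hull: [0, 1, 2, 3, 4, 5, 6] (7 of 7).

Per-facet area ½‖(b−a)×(c−a)‖:
  f1: (p6, p2, p0) → 36.8956
  f2: (p6, p5, p2) → 36.4499
  f3: (p3, p2, p0) → 60.9159
  f4: (p3, p5, p2) → 45.1002
  f5: (p1, p6, p0) → 63.4907
  f6: (p1, p6, p5) → 37.0182
  f7: (p1, p3, p0) → 68.0568
  f8: (p4, p3, p5) → 4.8266
  f9: (p4, p1, p5) → 15.9013
  f10: (p4, p1, p3) → 0.9410
Σ area = 369.596

Check V−E+F: 7 − 15 + 10 = 2.


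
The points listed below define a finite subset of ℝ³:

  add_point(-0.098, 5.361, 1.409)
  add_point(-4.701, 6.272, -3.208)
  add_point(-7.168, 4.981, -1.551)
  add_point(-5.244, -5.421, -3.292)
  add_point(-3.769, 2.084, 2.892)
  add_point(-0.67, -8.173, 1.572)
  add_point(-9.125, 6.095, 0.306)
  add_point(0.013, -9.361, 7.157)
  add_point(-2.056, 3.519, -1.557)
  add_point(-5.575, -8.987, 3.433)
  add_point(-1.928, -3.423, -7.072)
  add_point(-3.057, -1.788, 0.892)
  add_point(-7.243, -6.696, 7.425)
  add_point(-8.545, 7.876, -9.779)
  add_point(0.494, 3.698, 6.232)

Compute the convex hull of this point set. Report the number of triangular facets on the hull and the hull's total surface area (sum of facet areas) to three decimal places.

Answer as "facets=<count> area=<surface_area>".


Points on the hull: [0, 3, 5, 6, 7, 9, 10, 12, 13, 14] (10 of 15).

Facet areas (half cross-product norm):
  f1: (p12, p14, p6) → 72.0837
  f2: (p12, p7, p14) → 48.2240
  f3: (p12, p9, p7) → 16.2952
  f4: (p12, p13, p6) → 59.5399
  f5: (p12, p9, p13) → 52.7410
  f6: (p0, p14, p6) → 22.6631
  f7: (p0, p13, p6) → 46.6546
  f8: (p10, p0, p13) → 76.0474
  f9: (p5, p9, p7) → 14.7301
  f10: (p5, p10, p0) → 58.9956
  f11: (p5, p7, p14) → 36.2679
  f12: (p5, p0, p14) → 32.8403
  f13: (p3, p9, p13) → 36.2237
  f14: (p3, p10, p13) → 35.7629
  f15: (p3, p5, p9) → 18.3423
  f16: (p3, p5, p10) → 19.0452
Σ area = 646.457

Euler characteristic 10−24+16 = 2 ✓

facets=16 area=646.457


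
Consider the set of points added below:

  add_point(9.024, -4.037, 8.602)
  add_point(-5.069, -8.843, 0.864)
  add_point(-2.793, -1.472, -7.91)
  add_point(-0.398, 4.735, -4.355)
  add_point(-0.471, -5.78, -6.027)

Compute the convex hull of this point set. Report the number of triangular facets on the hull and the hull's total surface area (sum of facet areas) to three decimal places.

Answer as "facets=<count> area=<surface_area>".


Hull vertices (5/5): indices [0, 1, 2, 3, 4].

Triangle areas on the boundary:
  f1: (p3, p0, p1) → 119.8969
  f2: (p2, p3, p1) → 42.9134
  f3: (p4, p0, p1) → 72.9385
  f4: (p4, p2, p1) → 21.8225
  f5: (p4, p3, p0) → 90.7409
  f6: (p4, p2, p3) → 18.4035
Σ area = 366.716

Euler characteristic 5−9+6 = 2 ✓

facets=6 area=366.716


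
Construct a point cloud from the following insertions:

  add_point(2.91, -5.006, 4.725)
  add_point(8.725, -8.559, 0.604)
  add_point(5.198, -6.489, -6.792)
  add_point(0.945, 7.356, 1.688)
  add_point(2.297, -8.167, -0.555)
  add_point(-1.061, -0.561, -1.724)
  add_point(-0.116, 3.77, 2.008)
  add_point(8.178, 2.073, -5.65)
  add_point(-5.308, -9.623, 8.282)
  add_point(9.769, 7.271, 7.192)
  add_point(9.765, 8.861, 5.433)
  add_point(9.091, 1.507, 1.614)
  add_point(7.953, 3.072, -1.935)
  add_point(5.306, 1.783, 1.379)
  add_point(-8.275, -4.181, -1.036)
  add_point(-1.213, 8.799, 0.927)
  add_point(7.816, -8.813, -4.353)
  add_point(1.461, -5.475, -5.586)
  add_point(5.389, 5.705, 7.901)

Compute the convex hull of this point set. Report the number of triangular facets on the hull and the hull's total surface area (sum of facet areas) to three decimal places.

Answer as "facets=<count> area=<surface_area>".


facets=18 area=917.999

Extreme-point indices: [1, 2, 7, 8, 9, 10, 14, 15, 16, 17, 18] — 11 of 19 on the boundary.

Per-facet area ½‖(b−a)×(c−a)‖:
  f1: (p15, p8, p14) → 81.9212
  f2: (p16, p2, p14) → 28.7099
  f3: (p16, p8, p14) → 93.1742
  f4: (p17, p2, p14) → 3.9489
  f5: (p7, p16, p2) → 18.9286
  f6: (p7, p17, p2) → 18.5210
  f7: (p7, p15, p14) → 97.6114
  f8: (p7, p17, p14) → 46.9972
  f9: (p18, p8, p9) → 25.8802
  f10: (p18, p15, p8) → 93.7519
  f11: (p1, p8, p9) → 137.3626
  f12: (p1, p16, p8) → 38.4625
  f13: (p1, p7, p16) → 27.6247
  f14: (p10, p7, p15) → 69.9049
  f15: (p10, p18, p9) → 5.2592
  f16: (p10, p18, p15) → 29.9150
  f17: (p10, p1, p9) → 19.2007
  f18: (p10, p1, p7) → 80.8247
Σ area = 917.999

Check V−E+F: 11 − 27 + 18 = 2.


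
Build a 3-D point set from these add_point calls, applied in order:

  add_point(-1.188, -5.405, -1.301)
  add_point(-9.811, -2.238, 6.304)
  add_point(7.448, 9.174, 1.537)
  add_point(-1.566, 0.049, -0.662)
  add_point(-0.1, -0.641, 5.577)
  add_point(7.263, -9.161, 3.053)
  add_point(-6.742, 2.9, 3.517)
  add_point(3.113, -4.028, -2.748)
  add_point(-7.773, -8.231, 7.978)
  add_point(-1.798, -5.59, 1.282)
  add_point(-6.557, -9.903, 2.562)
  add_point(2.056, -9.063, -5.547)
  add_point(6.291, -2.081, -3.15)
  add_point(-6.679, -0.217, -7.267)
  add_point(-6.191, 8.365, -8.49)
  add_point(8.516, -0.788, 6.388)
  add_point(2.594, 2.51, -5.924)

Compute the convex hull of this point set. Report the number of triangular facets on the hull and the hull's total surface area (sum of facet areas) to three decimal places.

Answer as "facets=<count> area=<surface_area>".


facets=20 area=1042.224

Hull vertices (12/17): indices [1, 2, 5, 6, 8, 10, 11, 12, 13, 14, 15, 16].

Facet areas (half cross-product norm):
  f1: (p2, p15, p1) → 102.2875
  f2: (p8, p15, p1) → 58.4394
  f3: (p8, p10, p1) → 18.9012
  f4: (p13, p14, p1) → 58.4658
  f5: (p13, p10, p1) → 60.0807
  f6: (p13, p11, p14) → 40.1052
  f7: (p13, p11, p10) → 69.3768
  f8: (p6, p14, p1) → 30.0002
  f9: (p6, p2, p1) → 31.8294
  f10: (p6, p2, p14) → 97.8644
  f11: (p16, p11, p14) → 54.2325
  f12: (p16, p2, p14) → 59.3208
  f13: (p5, p8, p15) → 72.0599
  f14: (p5, p11, p10) → 58.2949
  f15: (p5, p8, p10) → 39.6194
  f16: (p12, p16, p2) → 35.9944
  f17: (p12, p2, p15) → 51.9963
  f18: (p12, p5, p15) → 38.7866
  f19: (p12, p16, p11) → 27.2895
  f20: (p12, p5, p11) → 37.2789
Σ area = 1042.224

Check V−E+F: 12 − 30 + 20 = 2.


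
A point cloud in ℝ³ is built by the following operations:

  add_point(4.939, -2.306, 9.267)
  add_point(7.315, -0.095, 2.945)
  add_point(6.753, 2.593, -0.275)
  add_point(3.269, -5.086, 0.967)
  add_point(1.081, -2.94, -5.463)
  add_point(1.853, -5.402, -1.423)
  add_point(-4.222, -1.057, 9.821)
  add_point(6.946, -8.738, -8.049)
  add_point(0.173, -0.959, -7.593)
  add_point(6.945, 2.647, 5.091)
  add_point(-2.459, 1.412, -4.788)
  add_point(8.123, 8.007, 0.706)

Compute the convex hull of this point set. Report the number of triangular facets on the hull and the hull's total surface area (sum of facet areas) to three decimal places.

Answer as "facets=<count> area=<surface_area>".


10 of the 12 inputs are extreme points: [0, 1, 4, 5, 6, 7, 8, 9, 10, 11].

Per-facet area ½‖(b−a)×(c−a)‖:
  f1: (p0, p7, p6) → 84.1453
  f2: (p10, p11, p6) → 99.0935
  f3: (p9, p11, p6) → 35.5159
  f4: (p9, p0, p6) → 30.5598
  f5: (p5, p7, p6) → 9.6039
  f6: (p5, p10, p6) → 58.2851
  f7: (p8, p7, p11) → 74.5990
  f8: (p8, p10, p11) → 30.7423
  f9: (p1, p0, p7) → 43.1029
  f10: (p1, p9, p0) → 11.7144
  f11: (p1, p7, p11) → 54.4661
  f12: (p1, p9, p11) → 12.0570
  f13: (p4, p5, p10) → 12.4371
  f14: (p4, p8, p10) → 6.8620
  f15: (p4, p5, p7) → 20.2903
  f16: (p4, p8, p7) → 11.8944
Σ area = 595.369

Euler characteristic 10−24+16 = 2 ✓

facets=16 area=595.369


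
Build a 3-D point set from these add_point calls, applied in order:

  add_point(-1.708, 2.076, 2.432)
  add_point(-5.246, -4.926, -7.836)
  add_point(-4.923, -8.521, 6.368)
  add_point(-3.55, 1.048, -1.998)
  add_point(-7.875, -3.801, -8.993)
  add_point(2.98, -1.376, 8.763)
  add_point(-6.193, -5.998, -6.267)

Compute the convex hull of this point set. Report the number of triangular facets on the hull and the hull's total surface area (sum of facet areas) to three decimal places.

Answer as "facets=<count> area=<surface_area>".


facets=10 area=312.045

Points on the hull: [0, 1, 2, 3, 4, 5, 6] (7 of 7).

Triangle areas on the boundary:
  f1: (p0, p2, p4) → 81.6612
  f2: (p0, p2, p5) → 44.8951
  f3: (p1, p2, p5) → 79.8328
  f4: (p6, p2, p4) → 13.7353
  f5: (p6, p1, p4) → 3.2639
  f6: (p6, p1, p2) → 8.6716
  f7: (p3, p0, p5) → 13.0684
  f8: (p3, p1, p5) → 45.8442
  f9: (p3, p0, p4) → 8.1195
  f10: (p3, p1, p4) → 12.9530
Σ area = 312.045

Euler: V−E+F = 7−15+10 = 2.


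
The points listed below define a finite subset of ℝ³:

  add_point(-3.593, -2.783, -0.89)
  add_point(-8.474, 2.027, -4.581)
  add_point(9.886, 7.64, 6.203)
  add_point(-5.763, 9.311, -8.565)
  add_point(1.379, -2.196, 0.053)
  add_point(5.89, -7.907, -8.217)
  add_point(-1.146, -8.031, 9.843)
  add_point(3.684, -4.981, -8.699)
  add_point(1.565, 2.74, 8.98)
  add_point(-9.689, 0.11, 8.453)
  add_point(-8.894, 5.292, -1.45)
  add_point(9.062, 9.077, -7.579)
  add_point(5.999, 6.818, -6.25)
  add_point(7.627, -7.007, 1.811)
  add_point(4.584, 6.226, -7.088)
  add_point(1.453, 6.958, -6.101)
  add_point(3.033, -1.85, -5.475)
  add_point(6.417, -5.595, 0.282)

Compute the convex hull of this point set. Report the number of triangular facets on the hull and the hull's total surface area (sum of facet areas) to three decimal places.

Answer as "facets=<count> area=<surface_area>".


Extreme-point indices: [1, 2, 3, 5, 6, 7, 8, 9, 10, 11, 13] — 11 of 18 on the boundary.

Facet areas (half cross-product norm):
  f1: (p8, p2, p9) → 24.8697
  f2: (p8, p6, p9) → 57.4523
  f3: (p8, p6, p2) → 40.2733
  f4: (p10, p2, p9) → 111.7549
  f5: (p10, p3, p2) → 89.0585
  f6: (p11, p3, p2) → 102.3029
  f7: (p11, p3, p7) → 105.2236
  f8: (p11, p5, p7) → 23.9084
  f9: (p13, p6, p2) → 92.2678
  f10: (p13, p5, p6) → 51.7995
  f11: (p13, p11, p2) → 105.2722
  f12: (p13, p11, p5) → 87.2707
  f13: (p1, p3, p7) → 63.8595
  f14: (p1, p10, p3) → 19.1765
  f15: (p1, p5, p7) → 14.7134
  f16: (p1, p10, p9) → 24.4103
  f17: (p1, p6, p9) → 77.7312
  f18: (p1, p5, p6) → 151.7924
Σ area = 1243.137

Euler: V−E+F = 11−27+18 = 2.

facets=18 area=1243.137


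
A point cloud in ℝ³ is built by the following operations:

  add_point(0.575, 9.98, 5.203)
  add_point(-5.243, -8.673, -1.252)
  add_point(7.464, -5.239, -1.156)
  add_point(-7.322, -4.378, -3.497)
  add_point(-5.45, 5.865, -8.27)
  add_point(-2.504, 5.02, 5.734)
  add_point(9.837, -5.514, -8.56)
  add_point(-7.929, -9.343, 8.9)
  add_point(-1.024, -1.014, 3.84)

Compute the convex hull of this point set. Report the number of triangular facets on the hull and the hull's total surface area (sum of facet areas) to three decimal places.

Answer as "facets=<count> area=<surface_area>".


facets=12 area=867.837

Points on the hull: [0, 1, 2, 3, 4, 5, 6, 7] (8 of 9).

Facet areas (half cross-product norm):
  f1: (p1, p6, p7) → 68.1054
  f2: (p4, p0, p6) → 144.5382
  f3: (p2, p6, p7) → 48.5115
  f4: (p2, p0, p7) → 159.5587
  f5: (p2, p0, p6) → 60.7599
  f6: (p5, p0, p7) → 10.1517
  f7: (p5, p4, p7) → 110.5252
  f8: (p5, p4, p0) → 41.9982
  f9: (p3, p1, p7) → 25.8642
  f10: (p3, p4, p7) → 52.6537
  f11: (p3, p1, p6) → 44.9579
  f12: (p3, p4, p6) → 100.2119
Σ area = 867.837

Euler characteristic 8−18+12 = 2 ✓


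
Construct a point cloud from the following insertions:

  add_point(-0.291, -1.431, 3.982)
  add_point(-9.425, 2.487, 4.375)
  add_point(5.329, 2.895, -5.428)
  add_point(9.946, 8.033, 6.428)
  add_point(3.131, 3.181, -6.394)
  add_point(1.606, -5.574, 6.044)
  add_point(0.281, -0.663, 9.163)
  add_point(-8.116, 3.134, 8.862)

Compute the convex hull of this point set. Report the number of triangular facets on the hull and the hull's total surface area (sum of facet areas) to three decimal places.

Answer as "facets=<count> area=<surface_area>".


facets=10 area=540.639

7 of the 8 inputs are extreme points: [1, 2, 3, 4, 5, 6, 7].

Triangle areas on the boundary:
  f1: (p4, p3, p1) → 124.3308
  f2: (p4, p5, p1) → 98.3848
  f3: (p7, p3, p1) → 43.8106
  f4: (p7, p5, p1) → 31.3799
  f5: (p2, p5, p3) → 93.8369
  f6: (p2, p4, p3) → 13.1856
  f7: (p2, p4, p5) → 17.6169
  f8: (p6, p5, p3) → 38.1690
  f9: (p6, p7, p3) → 56.4977
  f10: (p6, p7, p5) → 23.4273
Σ area = 540.639

Euler: V−E+F = 7−15+10 = 2.


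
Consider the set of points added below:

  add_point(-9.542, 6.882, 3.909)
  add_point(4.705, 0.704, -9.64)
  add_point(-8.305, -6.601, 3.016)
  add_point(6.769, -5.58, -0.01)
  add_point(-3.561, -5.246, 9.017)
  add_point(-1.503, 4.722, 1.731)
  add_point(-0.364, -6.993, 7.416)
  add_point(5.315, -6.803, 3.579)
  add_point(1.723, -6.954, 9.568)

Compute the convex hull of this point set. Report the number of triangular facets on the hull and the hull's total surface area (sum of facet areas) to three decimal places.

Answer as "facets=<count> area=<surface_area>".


Hull vertices (9/9): indices [0, 1, 2, 3, 4, 5, 6, 7, 8].

Area of each hull facet:
  f1: (p2, p1, p0) → 127.8919
  f2: (p2, p1, p3) → 89.9796
  f3: (p8, p2, p6) → 4.0253
  f4: (p5, p8, p0) → 59.6844
  f5: (p5, p8, p3) → 69.2633
  f6: (p5, p1, p0) → 40.8466
  f7: (p5, p1, p3) → 70.7237
  f8: (p7, p8, p3) → 4.4979
  f9: (p7, p8, p6) → 10.1187
  f10: (p7, p2, p3) → 26.2560
  f11: (p7, p2, p6) → 27.7934
  f12: (p4, p2, p0) → 51.9539
  f13: (p4, p8, p0) → 29.4426
  f14: (p4, p8, p2) → 17.3234
Σ area = 629.801

Euler: V−E+F = 9−21+14 = 2.

facets=14 area=629.801


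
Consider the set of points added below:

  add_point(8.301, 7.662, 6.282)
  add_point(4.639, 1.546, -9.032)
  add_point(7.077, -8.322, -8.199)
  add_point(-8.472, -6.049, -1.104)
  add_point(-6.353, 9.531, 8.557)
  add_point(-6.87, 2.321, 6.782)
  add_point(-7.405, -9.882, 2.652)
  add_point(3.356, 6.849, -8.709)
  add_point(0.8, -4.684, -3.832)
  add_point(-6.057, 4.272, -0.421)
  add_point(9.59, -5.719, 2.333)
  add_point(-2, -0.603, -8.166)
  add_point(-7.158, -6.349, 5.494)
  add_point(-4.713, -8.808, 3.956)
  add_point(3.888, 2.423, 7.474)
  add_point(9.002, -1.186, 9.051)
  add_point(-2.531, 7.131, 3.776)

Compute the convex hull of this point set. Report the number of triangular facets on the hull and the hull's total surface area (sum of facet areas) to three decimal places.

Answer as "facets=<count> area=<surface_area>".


facets=24 area=1183.147

14 of the 17 inputs are extreme points: [0, 1, 2, 3, 4, 5, 6, 7, 9, 10, 11, 12, 13, 15].

Area of each hull facet:
  f1: (p2, p0, p10) → 68.9006
  f2: (p2, p0, p1) → 83.9403
  f3: (p7, p0, p4) → 116.6834
  f4: (p7, p0, p1) → 43.1726
  f5: (p5, p4, p3) → 21.3179
  f6: (p5, p12, p3) → 29.3621
  f7: (p5, p12, p4) → 3.2809
  f8: (p15, p0, p10) → 36.1498
  f9: (p15, p0, p4) → 68.7242
  f10: (p15, p12, p4) → 129.9685
  f11: (p11, p2, p3) → 65.0987
  f12: (p11, p2, p1) → 35.7422
  f13: (p11, p7, p1) → 19.1720
  f14: (p6, p2, p10) → 94.1571
  f15: (p6, p12, p3) → 12.3546
  f16: (p6, p2, p3) → 47.1647
  f17: (p9, p7, p4) → 58.5489
  f18: (p9, p11, p7) → 45.7195
  f19: (p9, p4, p3) → 46.5312
  f20: (p9, p11, p3) → 47.9780
  f21: (p13, p15, p10) → 59.7556
  f22: (p13, p6, p10) → 12.3782
  f23: (p13, p15, p12) → 31.0966
  f24: (p13, p6, p12) → 5.9499
Σ area = 1183.147

Check V−E+F: 14 − 36 + 24 = 2.


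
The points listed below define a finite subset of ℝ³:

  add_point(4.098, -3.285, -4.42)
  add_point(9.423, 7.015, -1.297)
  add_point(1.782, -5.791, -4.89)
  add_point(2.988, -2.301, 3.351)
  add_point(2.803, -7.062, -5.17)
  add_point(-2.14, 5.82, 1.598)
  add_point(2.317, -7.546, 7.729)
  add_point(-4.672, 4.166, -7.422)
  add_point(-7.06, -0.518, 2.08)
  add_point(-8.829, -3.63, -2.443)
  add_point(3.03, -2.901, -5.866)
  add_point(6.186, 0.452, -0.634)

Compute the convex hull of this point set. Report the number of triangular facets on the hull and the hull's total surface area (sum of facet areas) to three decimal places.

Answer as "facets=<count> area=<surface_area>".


facets=12 area=644.472

Hull vertices (8/12): indices [1, 4, 5, 6, 7, 8, 9, 10].

Area of each hull facet:
  f1: (p4, p6, p9) → 77.8589
  f2: (p4, p7, p9) → 60.5283
  f3: (p4, p6, p1) → 101.5938
  f4: (p5, p6, p1) → 91.6057
  f5: (p5, p7, p1) → 56.9263
  f6: (p10, p7, p1) → 66.5004
  f7: (p10, p4, p1) → 17.9898
  f8: (p10, p4, p7) → 17.0846
  f9: (p8, p6, p9) → 36.1242
  f10: (p8, p5, p6) → 52.2796
  f11: (p8, p7, p9) → 28.8929
  f12: (p8, p5, p7) → 37.0873
Σ area = 644.472

Euler characteristic 8−18+12 = 2 ✓


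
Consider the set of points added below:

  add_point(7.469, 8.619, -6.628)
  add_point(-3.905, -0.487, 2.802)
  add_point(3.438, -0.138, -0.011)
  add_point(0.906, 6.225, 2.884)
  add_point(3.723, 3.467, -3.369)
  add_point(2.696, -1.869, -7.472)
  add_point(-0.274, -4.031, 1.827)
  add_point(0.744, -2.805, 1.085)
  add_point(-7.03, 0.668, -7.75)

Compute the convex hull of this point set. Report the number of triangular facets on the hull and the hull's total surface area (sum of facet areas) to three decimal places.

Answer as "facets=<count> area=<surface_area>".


facets=10 area=410.361

Extreme-point indices: [0, 1, 2, 3, 5, 6, 8] — 7 of 9 on the boundary.

Facet areas (half cross-product norm):
  f1: (p3, p0, p8) → 82.9825
  f2: (p5, p0, p8) → 57.2172
  f3: (p5, p6, p8) → 49.1787
  f4: (p1, p6, p8) → 28.4696
  f5: (p1, p3, p8) → 45.5103
  f6: (p1, p3, p6) → 21.0934
  f7: (p2, p5, p0) → 42.1927
  f8: (p2, p5, p6) → 21.7689
  f9: (p2, p3, p0) → 41.4217
  f10: (p2, p3, p6) → 20.5256
Σ area = 410.361

Check V−E+F: 7 − 15 + 10 = 2.


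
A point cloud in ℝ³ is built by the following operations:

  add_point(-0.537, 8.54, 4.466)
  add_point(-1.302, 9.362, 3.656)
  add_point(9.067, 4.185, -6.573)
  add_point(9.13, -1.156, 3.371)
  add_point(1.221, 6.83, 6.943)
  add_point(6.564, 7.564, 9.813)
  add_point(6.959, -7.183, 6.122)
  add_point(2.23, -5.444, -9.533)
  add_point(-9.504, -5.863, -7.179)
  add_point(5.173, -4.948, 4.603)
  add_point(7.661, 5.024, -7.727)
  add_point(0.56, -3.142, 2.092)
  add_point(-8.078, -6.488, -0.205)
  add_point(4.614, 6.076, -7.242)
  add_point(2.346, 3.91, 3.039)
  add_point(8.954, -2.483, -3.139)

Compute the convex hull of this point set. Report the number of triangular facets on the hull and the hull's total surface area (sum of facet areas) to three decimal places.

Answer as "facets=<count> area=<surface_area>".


facets=20 area=978.576

12 of the 16 inputs are extreme points: [1, 2, 3, 4, 5, 6, 7, 8, 10, 12, 13, 15].

Triangle areas on the boundary:
  f1: (p12, p1, p8) → 61.6872
  f2: (p13, p1, p8) → 116.4420
  f3: (p13, p7, p8) → 70.4409
  f4: (p2, p5, p3) → 62.2790
  f5: (p6, p5, p3) → 35.9749
  f6: (p6, p5, p12) → 124.1035
  f7: (p6, p7, p8) → 98.0627
  f8: (p6, p12, p8) → 48.1089
  f9: (p4, p12, p1) → 42.5772
  f10: (p4, p5, p1) → 10.4496
  f11: (p4, p5, p12) → 36.6007
  f12: (p10, p13, p7) → 19.3053
  f13: (p10, p2, p7) → 11.9399
  f14: (p10, p2, p5) → 15.7375
  f15: (p10, p13, p1) → 16.0633
  f16: (p10, p5, p1) → 76.6401
  f17: (p15, p2, p7) → 36.5225
  f18: (p15, p6, p7) → 48.9707
  f19: (p15, p2, p3) → 23.9976
  f20: (p15, p6, p3) → 22.6728
Σ area = 978.576

Euler characteristic 12−30+20 = 2 ✓


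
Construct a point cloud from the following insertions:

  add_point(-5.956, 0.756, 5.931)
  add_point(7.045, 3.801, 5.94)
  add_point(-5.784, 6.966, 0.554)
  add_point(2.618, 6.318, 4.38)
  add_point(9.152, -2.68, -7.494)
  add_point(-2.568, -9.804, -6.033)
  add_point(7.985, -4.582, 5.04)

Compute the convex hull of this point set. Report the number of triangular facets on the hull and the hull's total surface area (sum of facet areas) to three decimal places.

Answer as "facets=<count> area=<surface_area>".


Points on the hull: [0, 1, 2, 3, 4, 5, 6] (7 of 7).

Per-facet area ½‖(b−a)×(c−a)‖:
  f1: (p2, p5, p0) → 67.0165
  f2: (p2, p5, p4) → 120.9533
  f3: (p6, p5, p0) → 107.7746
  f4: (p6, p5, p4) → 84.7955
  f5: (p1, p6, p4) → 53.9721
  f6: (p1, p6, p0) → 56.2463
  f7: (p3, p2, p4) → 74.8892
  f8: (p3, p1, p4) → 40.0469
  f9: (p3, p2, p0) → 36.2147
  f10: (p3, p1, p0) → 25.3342
Σ area = 667.243

Euler characteristic 7−15+10 = 2 ✓

facets=10 area=667.243


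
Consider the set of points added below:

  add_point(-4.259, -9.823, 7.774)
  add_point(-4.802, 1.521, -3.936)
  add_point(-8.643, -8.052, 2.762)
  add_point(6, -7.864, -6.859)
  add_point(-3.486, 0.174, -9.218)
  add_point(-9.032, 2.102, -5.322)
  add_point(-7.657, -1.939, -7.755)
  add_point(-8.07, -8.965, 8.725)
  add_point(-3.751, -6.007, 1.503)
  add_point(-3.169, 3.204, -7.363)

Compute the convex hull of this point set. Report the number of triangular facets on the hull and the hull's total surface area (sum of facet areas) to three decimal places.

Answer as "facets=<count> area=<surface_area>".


facets=14 area=513.630

Hull vertices (9/10): indices [0, 1, 2, 3, 4, 5, 6, 7, 9].

Area of each hull facet:
  f1: (p1, p7, p5) → 37.2992
  f2: (p1, p9, p5) → 9.3017
  f3: (p2, p6, p3) → 89.5740
  f4: (p2, p7, p5) → 26.7488
  f5: (p2, p6, p5) → 29.9606
  f6: (p4, p9, p3) → 20.9138
  f7: (p4, p6, p3) → 29.4882
  f8: (p4, p9, p5) → 11.2226
  f9: (p4, p6, p5) → 12.0296
  f10: (p0, p9, p3) → 125.1218
  f11: (p0, p1, p9) → 17.2160
  f12: (p0, p1, p7) → 32.7908
  f13: (p0, p2, p3) → 59.8566
  f14: (p0, p2, p7) → 12.1061
Σ area = 513.630

Check V−E+F: 9 − 21 + 14 = 2.


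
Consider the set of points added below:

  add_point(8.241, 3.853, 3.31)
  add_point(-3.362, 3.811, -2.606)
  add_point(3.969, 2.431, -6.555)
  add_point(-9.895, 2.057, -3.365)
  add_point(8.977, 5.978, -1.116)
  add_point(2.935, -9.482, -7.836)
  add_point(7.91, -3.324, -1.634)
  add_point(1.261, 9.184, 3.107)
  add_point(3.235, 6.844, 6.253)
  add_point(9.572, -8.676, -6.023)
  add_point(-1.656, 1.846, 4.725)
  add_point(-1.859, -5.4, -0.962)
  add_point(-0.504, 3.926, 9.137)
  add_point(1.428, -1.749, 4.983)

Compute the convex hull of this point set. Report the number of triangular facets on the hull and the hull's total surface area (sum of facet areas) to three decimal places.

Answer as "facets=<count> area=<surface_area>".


11 of the 14 inputs are extreme points: [0, 2, 3, 4, 5, 7, 8, 9, 11, 12, 13].

Facet areas (half cross-product norm):
  f1: (p12, p7, p3) → 59.6780
  f2: (p2, p7, p3) → 79.5186
  f3: (p11, p12, p3) → 75.5818
  f4: (p8, p12, p7) → 11.4143
  f5: (p8, p0, p12) → 15.5986
  f6: (p5, p2, p3) → 85.2571
  f7: (p5, p2, p9) → 40.5811
  f8: (p5, p11, p3) → 45.2627
  f9: (p5, p11, p9) → 31.2721
  f10: (p4, p0, p9) → 38.1252
  f11: (p4, p2, p9) → 50.8782
  f12: (p4, p2, p7) → 38.3254
  f13: (p4, p8, p7) → 19.9981
  f14: (p4, p8, p0) → 15.3656
  f15: (p13, p11, p9) → 49.7832
  f16: (p13, p11, p12) → 20.2348
  f17: (p13, p0, p9) → 66.6043
  f18: (p13, p0, p12) → 32.2139
Σ area = 775.693

Euler characteristic 11−27+18 = 2 ✓

facets=18 area=775.693


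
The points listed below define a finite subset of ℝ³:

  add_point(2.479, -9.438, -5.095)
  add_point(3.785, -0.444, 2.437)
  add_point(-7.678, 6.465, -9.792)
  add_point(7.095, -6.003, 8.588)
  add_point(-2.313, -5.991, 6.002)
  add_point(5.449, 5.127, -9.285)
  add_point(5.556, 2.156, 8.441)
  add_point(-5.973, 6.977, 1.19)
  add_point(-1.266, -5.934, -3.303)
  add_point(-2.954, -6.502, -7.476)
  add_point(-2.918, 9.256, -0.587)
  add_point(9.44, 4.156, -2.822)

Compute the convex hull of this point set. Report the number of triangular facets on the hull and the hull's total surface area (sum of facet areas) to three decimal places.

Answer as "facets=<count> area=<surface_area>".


Points on the hull: [0, 2, 3, 4, 5, 6, 7, 9, 10, 11] (10 of 12).

Per-facet area ½‖(b−a)×(c−a)‖:
  f1: (p3, p0, p11) → 100.5569
  f2: (p5, p0, p11) → 57.2808
  f3: (p5, p10, p2) → 63.3671
  f4: (p5, p10, p11) → 47.9260
  f5: (p4, p3, p0) → 60.7666
  f6: (p6, p3, p11) → 49.7998
  f7: (p6, p10, p11) → 75.5771
  f8: (p6, p4, p3) → 39.8155
  f9: (p9, p5, p2) → 83.1546
  f10: (p9, p5, p0) → 47.7201
  f11: (p9, p4, p2) → 93.4631
  f12: (p9, p4, p0) → 41.3105
  f13: (p7, p6, p10) → 29.8439
  f14: (p7, p6, p4) → 76.2276
  f15: (p7, p10, p2) → 22.4513
  f16: (p7, p4, p2) → 75.1470
Σ area = 964.408

Check V−E+F: 10 − 24 + 16 = 2.

facets=16 area=964.408
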